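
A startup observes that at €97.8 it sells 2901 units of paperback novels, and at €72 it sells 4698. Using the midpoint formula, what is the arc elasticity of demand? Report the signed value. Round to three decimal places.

-1.556

ΔQ = 4698 − 2901 = 1797; ΔP = 72 − 97.8 = -25.8.
Midpoints: P̄ = 84.90, Q̄ = 3799.5.
ε = (ΔQ/ΔP)(P̄/Q̄) = (1797/-25.8)(84.90/3799.5).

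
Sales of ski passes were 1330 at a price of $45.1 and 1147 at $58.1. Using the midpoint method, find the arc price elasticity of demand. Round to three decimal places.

-0.586

ΔQ = 1147 − 1330 = -183; ΔP = 58.1 − 45.1 = 13.
Midpoints: P̄ = 51.60, Q̄ = 1238.5.
ε = (ΔQ/ΔP)(P̄/Q̄) = (-183/13)(51.60/1238.5).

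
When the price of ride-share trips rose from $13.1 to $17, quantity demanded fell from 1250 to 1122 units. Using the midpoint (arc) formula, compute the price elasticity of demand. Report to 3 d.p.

-0.416

ΔQ = 1122 − 1250 = -128; ΔP = 17 − 13.1 = 3.9.
Midpoints: P̄ = 15.05, Q̄ = 1186.0.
ε = (ΔQ/ΔP)(P̄/Q̄) = (-128/3.9)(15.05/1186.0).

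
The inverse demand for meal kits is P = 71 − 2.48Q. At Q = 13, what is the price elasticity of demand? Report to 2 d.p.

At Q = 13, P = 71 − 2.48(13) = 38.76.
dP/dQ = −2.48, so dQ/dP = 1/(−2.48) = -0.403.
ε = (dQ/dP)(P/Q) = (-0.403)(38.76/13).

-1.20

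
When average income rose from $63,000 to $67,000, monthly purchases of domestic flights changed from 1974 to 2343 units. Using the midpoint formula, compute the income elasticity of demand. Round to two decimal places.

ΔQ = 369, ΔI = 4000. Midpoints: Ī = 65,000, Q̄ = 2158.5.
ε_I = (ΔQ/ΔI)(Ī/Q̄) = (369/4000)(65000/2158.5).

2.78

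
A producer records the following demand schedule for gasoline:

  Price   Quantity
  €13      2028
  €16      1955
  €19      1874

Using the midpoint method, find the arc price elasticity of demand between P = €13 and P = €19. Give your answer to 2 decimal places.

At P = 13, Q = 2028; at P = 19, Q = 1874.
ΔQ = -154, ΔP = 6. Midpoints: P̄ = 16.00, Q̄ = 1951.0.
ε = (ΔQ/ΔP)(P̄/Q̄) = (-154/6)(16.00/1951.0).

-0.21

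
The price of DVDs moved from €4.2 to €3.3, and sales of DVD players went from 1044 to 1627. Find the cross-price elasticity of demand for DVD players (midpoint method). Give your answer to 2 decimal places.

ΔQ_x = 1627 − 1044 = 583; ΔP_y = 3.3 − 4.2 = -0.9.
Midpoints: P̄_y = 3.75, Q̄_x = 1335.5.
ε_xy = (ΔQ_x/ΔP_y)(P̄_y/Q̄_x) = (583/-0.9)(3.75/1335.5).
ε_xy < 0, so the goods are complements.

-1.82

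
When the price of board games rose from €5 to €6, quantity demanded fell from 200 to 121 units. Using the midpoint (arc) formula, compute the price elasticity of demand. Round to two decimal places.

ΔQ = 121 − 200 = -79; ΔP = 6 − 5 = 1.
Midpoints: P̄ = 5.50, Q̄ = 160.5.
ε = (ΔQ/ΔP)(P̄/Q̄) = (-79/1)(5.50/160.5).

-2.71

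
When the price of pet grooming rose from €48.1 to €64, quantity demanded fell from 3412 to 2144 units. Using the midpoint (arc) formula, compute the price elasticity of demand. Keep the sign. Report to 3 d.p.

-1.609

ΔQ = 2144 − 3412 = -1268; ΔP = 64 − 48.1 = 15.9.
Midpoints: P̄ = 56.05, Q̄ = 2778.0.
ε = (ΔQ/ΔP)(P̄/Q̄) = (-1268/15.9)(56.05/2778.0).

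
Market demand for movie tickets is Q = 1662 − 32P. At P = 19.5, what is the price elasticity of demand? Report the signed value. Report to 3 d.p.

At P = 19.5, Q = 1038.
dQ/dP = −32.
ε = (dQ/dP)(P/Q) = (-32)(19.5/1038).
|ε| < 1, so demand is inelastic at this price.

-0.601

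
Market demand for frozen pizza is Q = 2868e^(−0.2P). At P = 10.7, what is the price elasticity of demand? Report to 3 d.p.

At P = 10.7, Q = 337.434.
dQ/dP = −0.2·2868e^(−0.2P) = −0.2Q = -67.487.
ε = (dQ/dP)(P/Q) = (-67.487)(10.7/337.434).

-2.140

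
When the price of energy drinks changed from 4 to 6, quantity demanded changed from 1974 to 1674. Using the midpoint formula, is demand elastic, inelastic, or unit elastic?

Arc ε ≈ -0.411.
|ε| = 0.41 < 1.

inelastic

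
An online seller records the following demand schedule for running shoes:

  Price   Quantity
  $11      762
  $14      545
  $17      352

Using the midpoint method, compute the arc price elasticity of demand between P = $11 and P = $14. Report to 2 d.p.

At P = 11, Q = 762; at P = 14, Q = 545.
ΔQ = -217, ΔP = 3. Midpoints: P̄ = 12.50, Q̄ = 653.5.
ε = (ΔQ/ΔP)(P̄/Q̄) = (-217/3)(12.50/653.5).

-1.38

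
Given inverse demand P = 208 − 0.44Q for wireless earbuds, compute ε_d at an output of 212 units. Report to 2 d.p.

At Q = 212, P = 208 − 0.44(212) = 114.72.
dP/dQ = −0.44, so dQ/dP = 1/(−0.44) = -2.273.
ε = (dQ/dP)(P/Q) = (-2.273)(114.72/212).

-1.23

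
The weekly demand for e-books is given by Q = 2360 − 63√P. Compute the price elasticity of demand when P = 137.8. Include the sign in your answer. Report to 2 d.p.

-0.23

At P = 137.8, Q = 1620.454.
dQ/dP = −63/(2√P) = -2.683.
ε = (dQ/dP)(P/Q) = (-2.683)(137.8/1620.454).
|ε| < 1, so demand is inelastic at this price.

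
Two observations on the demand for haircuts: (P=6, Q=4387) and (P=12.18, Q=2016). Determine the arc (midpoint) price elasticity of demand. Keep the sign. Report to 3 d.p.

ΔQ = 2016 − 4387 = -2371; ΔP = 12.18 − 6 = 6.18.
Midpoints: P̄ = 9.09, Q̄ = 3201.5.
ε = (ΔQ/ΔP)(P̄/Q̄) = (-2371/6.18)(9.09/3201.5).

-1.089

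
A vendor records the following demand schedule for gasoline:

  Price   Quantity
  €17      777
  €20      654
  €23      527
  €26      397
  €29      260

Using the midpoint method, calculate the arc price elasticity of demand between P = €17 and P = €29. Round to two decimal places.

At P = 17, Q = 777; at P = 29, Q = 260.
ΔQ = -517, ΔP = 12. Midpoints: P̄ = 23.00, Q̄ = 518.5.
ε = (ΔQ/ΔP)(P̄/Q̄) = (-517/12)(23.00/518.5).

-1.91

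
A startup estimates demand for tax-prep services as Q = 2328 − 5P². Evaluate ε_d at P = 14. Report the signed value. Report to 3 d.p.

-1.454

At P = 14, Q = 1348.
dQ/dP = −10P = -140.
ε = (dQ/dP)(P/Q) = (-140)(14/1348).
|ε| > 1, so demand is elastic at this price.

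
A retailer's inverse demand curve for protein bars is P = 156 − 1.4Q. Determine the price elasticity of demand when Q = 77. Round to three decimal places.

At Q = 77, P = 156 − 1.4(77) = 48.20.
dP/dQ = −1.4, so dQ/dP = 1/(−1.4) = -0.714.
ε = (dQ/dP)(P/Q) = (-0.714)(48.20/77).

-0.447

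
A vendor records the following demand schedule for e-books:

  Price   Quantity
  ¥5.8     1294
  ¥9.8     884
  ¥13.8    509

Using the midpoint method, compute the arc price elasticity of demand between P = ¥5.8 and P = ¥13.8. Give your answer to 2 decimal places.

-1.07

At P = 5.8, Q = 1294; at P = 13.8, Q = 509.
ΔQ = -785, ΔP = 8.0. Midpoints: P̄ = 9.80, Q̄ = 901.5.
ε = (ΔQ/ΔP)(P̄/Q̄) = (-785/8.0)(9.80/901.5).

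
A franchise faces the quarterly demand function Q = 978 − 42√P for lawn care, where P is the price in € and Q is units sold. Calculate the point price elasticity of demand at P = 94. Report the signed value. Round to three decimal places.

At P = 94, Q = 570.795.
dQ/dP = −42/(2√P) = -2.166.
ε = (dQ/dP)(P/Q) = (-2.166)(94/570.795).

-0.357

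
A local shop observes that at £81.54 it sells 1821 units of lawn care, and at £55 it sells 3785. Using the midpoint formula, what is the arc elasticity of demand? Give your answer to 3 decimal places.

ΔQ = 3785 − 1821 = 1964; ΔP = 55 − 81.54 = -26.54.
Midpoints: P̄ = 68.27, Q̄ = 2803.0.
ε = (ΔQ/ΔP)(P̄/Q̄) = (1964/-26.54)(68.27/2803.0).

-1.802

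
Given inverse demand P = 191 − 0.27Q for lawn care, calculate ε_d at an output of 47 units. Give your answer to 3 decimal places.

At Q = 47, P = 191 − 0.27(47) = 178.31.
dP/dQ = −0.27, so dQ/dP = 1/(−0.27) = -3.704.
ε = (dQ/dP)(P/Q) = (-3.704)(178.31/47).

-14.051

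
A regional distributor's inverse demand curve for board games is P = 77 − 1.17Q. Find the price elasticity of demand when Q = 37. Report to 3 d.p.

-0.779

At Q = 37, P = 77 − 1.17(37) = 33.71.
dP/dQ = −1.17, so dQ/dP = 1/(−1.17) = -0.855.
ε = (dQ/dP)(P/Q) = (-0.855)(33.71/37).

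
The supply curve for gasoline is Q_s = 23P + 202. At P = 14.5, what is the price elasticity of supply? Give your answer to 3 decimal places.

At P = 14.5, Q_s = 535.50.
dQ_s/dP = 23.
ε_s = (dQ_s/dP)(P/Q_s) = (23)(14.5/535.50).

0.623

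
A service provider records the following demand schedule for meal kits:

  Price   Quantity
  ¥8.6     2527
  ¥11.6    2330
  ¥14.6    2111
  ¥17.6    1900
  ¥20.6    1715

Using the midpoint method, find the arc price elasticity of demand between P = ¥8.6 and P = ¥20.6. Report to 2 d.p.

At P = 8.6, Q = 2527; at P = 20.6, Q = 1715.
ΔQ = -812, ΔP = 12.0. Midpoints: P̄ = 14.60, Q̄ = 2121.0.
ε = (ΔQ/ΔP)(P̄/Q̄) = (-812/12.0)(14.60/2121.0).

-0.47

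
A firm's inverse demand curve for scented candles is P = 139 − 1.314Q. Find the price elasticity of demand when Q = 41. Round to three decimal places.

-1.580

At Q = 41, P = 139 − 1.314(41) = 85.13.
dP/dQ = −1.314, so dQ/dP = 1/(−1.314) = -0.761.
ε = (dQ/dP)(P/Q) = (-0.761)(85.13/41).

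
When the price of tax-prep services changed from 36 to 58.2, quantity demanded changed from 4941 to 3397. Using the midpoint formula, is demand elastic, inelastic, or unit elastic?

Arc ε ≈ -0.786.
|ε| = 0.79 < 1.

inelastic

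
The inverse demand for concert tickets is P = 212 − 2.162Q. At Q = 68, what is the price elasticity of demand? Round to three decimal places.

At Q = 68, P = 212 − 2.162(68) = 64.98.
dP/dQ = −2.162, so dQ/dP = 1/(−2.162) = -0.463.
ε = (dQ/dP)(P/Q) = (-0.463)(64.98/68).

-0.442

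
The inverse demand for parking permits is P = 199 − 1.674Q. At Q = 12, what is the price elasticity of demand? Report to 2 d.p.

At Q = 12, P = 199 − 1.674(12) = 178.91.
dP/dQ = −1.674, so dQ/dP = 1/(−1.674) = -0.597.
ε = (dQ/dP)(P/Q) = (-0.597)(178.91/12).

-8.91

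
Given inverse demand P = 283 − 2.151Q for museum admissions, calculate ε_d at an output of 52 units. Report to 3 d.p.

-1.530

At Q = 52, P = 283 − 2.151(52) = 171.15.
dP/dQ = −2.151, so dQ/dP = 1/(−2.151) = -0.465.
ε = (dQ/dP)(P/Q) = (-0.465)(171.15/52).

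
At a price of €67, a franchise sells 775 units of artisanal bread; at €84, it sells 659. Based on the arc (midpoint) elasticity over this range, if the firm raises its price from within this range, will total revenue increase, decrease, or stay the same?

increase

Arc ε = (-116/17)(75.50/717.0) ≈ -0.719.
|ε| = 0.72 < 1, so demand is inelastic. A price rise therefore raises total revenue.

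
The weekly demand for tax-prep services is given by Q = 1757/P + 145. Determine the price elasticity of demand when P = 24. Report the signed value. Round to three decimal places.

-0.335

At P = 24, Q = 218.208.
dQ/dP = −1757/P² = -3.050.
ε = (dQ/dP)(P/Q) = (-3.050)(24/218.208).
|ε| < 1, so demand is inelastic at this price.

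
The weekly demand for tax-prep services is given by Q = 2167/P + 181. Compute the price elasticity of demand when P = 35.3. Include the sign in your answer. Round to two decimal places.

At P = 35.3, Q = 242.388.
dQ/dP = −2167/P² = -1.739.
ε = (dQ/dP)(P/Q) = (-1.739)(35.3/242.388).

-0.25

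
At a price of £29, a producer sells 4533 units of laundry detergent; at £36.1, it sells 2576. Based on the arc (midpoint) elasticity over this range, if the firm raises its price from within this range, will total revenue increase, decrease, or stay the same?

decrease

Arc ε = (-1957/7.1)(32.55/3554.5) ≈ -2.524.
|ε| = 2.52 > 1, so demand is elastic. A price rise therefore reduces total revenue.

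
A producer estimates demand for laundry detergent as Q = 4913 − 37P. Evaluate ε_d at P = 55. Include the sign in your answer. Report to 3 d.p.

-0.707

At P = 55, Q = 2878.
dQ/dP = −37.
ε = (dQ/dP)(P/Q) = (-37)(55/2878).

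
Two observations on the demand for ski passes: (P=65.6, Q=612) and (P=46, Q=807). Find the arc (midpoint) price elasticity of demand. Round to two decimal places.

ΔQ = 807 − 612 = 195; ΔP = 46 − 65.6 = -19.6.
Midpoints: P̄ = 55.80, Q̄ = 709.5.
ε = (ΔQ/ΔP)(P̄/Q̄) = (195/-19.6)(55.80/709.5).

-0.78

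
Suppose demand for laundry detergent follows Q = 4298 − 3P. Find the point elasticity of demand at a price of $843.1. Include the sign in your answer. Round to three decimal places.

At P = 843.1, Q = 1768.700.
dQ/dP = −3.
ε = (dQ/dP)(P/Q) = (-3)(843.1/1768.700).

-1.430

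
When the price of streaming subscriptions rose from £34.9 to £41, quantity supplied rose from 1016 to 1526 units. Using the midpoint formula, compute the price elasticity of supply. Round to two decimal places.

2.50

ΔQ = 1526 − 1016 = 510; ΔP = 41 − 34.9 = 6.1.
Midpoints: P̄ = 37.95, Q̄ = 1271.0.
ε_s = (ΔQ/ΔP)(P̄/Q̄) = (510/6.1)(37.95/1271.0).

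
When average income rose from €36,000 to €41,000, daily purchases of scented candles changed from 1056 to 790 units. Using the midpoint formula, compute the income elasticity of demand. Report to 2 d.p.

-2.22

ΔQ = -266, ΔI = 5000. Midpoints: Ī = 38,500, Q̄ = 923.0.
ε_I = (ΔQ/ΔI)(Ī/Q̄) = (-266/5000)(38500/923.0).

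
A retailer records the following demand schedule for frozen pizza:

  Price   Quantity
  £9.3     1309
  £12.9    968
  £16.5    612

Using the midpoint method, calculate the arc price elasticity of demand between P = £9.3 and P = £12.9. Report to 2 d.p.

At P = 9.3, Q = 1309; at P = 12.9, Q = 968.
ΔQ = -341, ΔP = 3.6. Midpoints: P̄ = 11.10, Q̄ = 1138.5.
ε = (ΔQ/ΔP)(P̄/Q̄) = (-341/3.6)(11.10/1138.5).

-0.92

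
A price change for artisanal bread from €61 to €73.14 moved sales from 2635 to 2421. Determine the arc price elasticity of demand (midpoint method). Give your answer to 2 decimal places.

ΔQ = 2421 − 2635 = -214; ΔP = 73.14 − 61 = 12.14.
Midpoints: P̄ = 67.07, Q̄ = 2528.0.
ε = (ΔQ/ΔP)(P̄/Q̄) = (-214/12.14)(67.07/2528.0).

-0.47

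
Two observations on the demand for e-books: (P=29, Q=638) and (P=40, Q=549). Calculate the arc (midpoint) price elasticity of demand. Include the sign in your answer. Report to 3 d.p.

ΔQ = 549 − 638 = -89; ΔP = 40 − 29 = 11.
Midpoints: P̄ = 34.50, Q̄ = 593.5.
ε = (ΔQ/ΔP)(P̄/Q̄) = (-89/11)(34.50/593.5).

-0.470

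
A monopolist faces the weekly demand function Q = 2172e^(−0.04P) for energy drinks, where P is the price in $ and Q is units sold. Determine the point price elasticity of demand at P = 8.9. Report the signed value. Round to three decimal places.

-0.356

At P = 8.9, Q = 1521.427.
dQ/dP = −0.04·2172e^(−0.04P) = −0.04Q = -60.857.
ε = (dQ/dP)(P/Q) = (-60.857)(8.9/1521.427).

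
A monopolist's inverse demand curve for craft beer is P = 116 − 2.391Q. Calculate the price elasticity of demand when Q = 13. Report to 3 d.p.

At Q = 13, P = 116 − 2.391(13) = 84.92.
dP/dQ = −2.391, so dQ/dP = 1/(−2.391) = -0.418.
ε = (dQ/dP)(P/Q) = (-0.418)(84.92/13).

-2.732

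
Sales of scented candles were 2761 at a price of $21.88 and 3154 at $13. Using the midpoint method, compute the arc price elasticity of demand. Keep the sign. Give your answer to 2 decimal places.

-0.26

ΔQ = 3154 − 2761 = 393; ΔP = 13 − 21.88 = -8.88.
Midpoints: P̄ = 17.44, Q̄ = 2957.5.
ε = (ΔQ/ΔP)(P̄/Q̄) = (393/-8.88)(17.44/2957.5).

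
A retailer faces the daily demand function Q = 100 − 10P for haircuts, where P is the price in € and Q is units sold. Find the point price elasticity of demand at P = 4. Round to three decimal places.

-0.667

At P = 4, Q = 60.
dQ/dP = −10.
ε = (dQ/dP)(P/Q) = (-10)(4/60).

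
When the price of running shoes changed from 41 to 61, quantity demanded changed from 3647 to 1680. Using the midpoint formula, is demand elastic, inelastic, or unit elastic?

elastic

Arc ε ≈ -1.883.
|ε| = 1.88 > 1.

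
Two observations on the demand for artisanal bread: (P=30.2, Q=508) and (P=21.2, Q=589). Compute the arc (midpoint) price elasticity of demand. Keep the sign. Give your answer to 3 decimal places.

ΔQ = 589 − 508 = 81; ΔP = 21.2 − 30.2 = -9.
Midpoints: P̄ = 25.70, Q̄ = 548.5.
ε = (ΔQ/ΔP)(P̄/Q̄) = (81/-9)(25.70/548.5).

-0.422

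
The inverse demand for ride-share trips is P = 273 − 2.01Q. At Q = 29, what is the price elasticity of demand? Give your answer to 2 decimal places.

-3.68

At Q = 29, P = 273 − 2.01(29) = 214.71.
dP/dQ = −2.01, so dQ/dP = 1/(−2.01) = -0.498.
ε = (dQ/dP)(P/Q) = (-0.498)(214.71/29).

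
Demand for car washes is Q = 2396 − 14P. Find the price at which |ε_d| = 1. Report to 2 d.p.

For linear demand Q = a − bP, ε = −bP/(a − bP). |ε| = 1 when bP = a − bP, i.e. P = a/(2b).
P = 2396/(2·14) = 2396/28 = 85.5714.

85.57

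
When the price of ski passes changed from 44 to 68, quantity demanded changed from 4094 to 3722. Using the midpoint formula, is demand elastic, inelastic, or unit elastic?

Arc ε ≈ -0.222.
|ε| = 0.22 < 1.

inelastic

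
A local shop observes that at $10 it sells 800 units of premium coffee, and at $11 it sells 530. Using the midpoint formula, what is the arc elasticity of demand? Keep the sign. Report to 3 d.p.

ΔQ = 530 − 800 = -270; ΔP = 11 − 10 = 1.
Midpoints: P̄ = 10.50, Q̄ = 665.0.
ε = (ΔQ/ΔP)(P̄/Q̄) = (-270/1)(10.50/665.0).

-4.263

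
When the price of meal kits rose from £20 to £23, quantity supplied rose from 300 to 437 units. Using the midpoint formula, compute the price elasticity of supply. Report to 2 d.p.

ΔQ = 437 − 300 = 137; ΔP = 23 − 20 = 3.
Midpoints: P̄ = 21.50, Q̄ = 368.5.
ε_s = (ΔQ/ΔP)(P̄/Q̄) = (137/3)(21.50/368.5).

2.66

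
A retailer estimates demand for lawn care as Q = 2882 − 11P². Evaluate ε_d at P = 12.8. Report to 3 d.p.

At P = 12.8, Q = 1079.760.
dQ/dP = −22P = -281.600.
ε = (dQ/dP)(P/Q) = (-281.600)(12.8/1079.760).
|ε| > 1, so demand is elastic at this price.

-3.338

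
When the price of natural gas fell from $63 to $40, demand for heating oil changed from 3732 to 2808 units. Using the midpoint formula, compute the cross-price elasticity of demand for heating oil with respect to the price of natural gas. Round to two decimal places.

ΔQ_x = 2808 − 3732 = -924; ΔP_y = 40 − 63 = -23.
Midpoints: P̄_y = 51.50, Q̄_x = 3270.0.
ε_xy = (ΔQ_x/ΔP_y)(P̄_y/Q̄_x) = (-924/-23)(51.50/3270.0).
ε_xy > 0, so the goods are substitutes.

0.63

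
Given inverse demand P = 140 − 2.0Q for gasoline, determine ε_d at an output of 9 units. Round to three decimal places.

At Q = 9, P = 140 − 2.0(9) = 122.00.
dP/dQ = −2.0, so dQ/dP = 1/(−2.0) = -0.500.
ε = (dQ/dP)(P/Q) = (-0.500)(122.00/9).

-6.778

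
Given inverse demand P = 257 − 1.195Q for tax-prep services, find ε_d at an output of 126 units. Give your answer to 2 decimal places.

At Q = 126, P = 257 − 1.195(126) = 106.43.
dP/dQ = −1.195, so dQ/dP = 1/(−1.195) = -0.837.
ε = (dQ/dP)(P/Q) = (-0.837)(106.43/126).

-0.71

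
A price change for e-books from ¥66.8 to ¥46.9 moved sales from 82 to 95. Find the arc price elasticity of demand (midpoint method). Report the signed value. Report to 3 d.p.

ΔQ = 95 − 82 = 13; ΔP = 46.9 − 66.8 = -19.9.
Midpoints: P̄ = 56.85, Q̄ = 88.5.
ε = (ΔQ/ΔP)(P̄/Q̄) = (13/-19.9)(56.85/88.5).

-0.420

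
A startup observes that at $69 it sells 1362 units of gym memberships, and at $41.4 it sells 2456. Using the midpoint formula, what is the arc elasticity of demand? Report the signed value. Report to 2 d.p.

ΔQ = 2456 − 1362 = 1094; ΔP = 41.4 − 69 = -27.6.
Midpoints: P̄ = 55.20, Q̄ = 1909.0.
ε = (ΔQ/ΔP)(P̄/Q̄) = (1094/-27.6)(55.20/1909.0).

-1.15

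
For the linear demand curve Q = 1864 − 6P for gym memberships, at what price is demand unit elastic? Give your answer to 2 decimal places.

155.33

For linear demand Q = a − bP, ε = −bP/(a − bP). |ε| = 1 when bP = a − bP, i.e. P = a/(2b).
P = 1864/(2·6) = 1864/12 = 155.3333.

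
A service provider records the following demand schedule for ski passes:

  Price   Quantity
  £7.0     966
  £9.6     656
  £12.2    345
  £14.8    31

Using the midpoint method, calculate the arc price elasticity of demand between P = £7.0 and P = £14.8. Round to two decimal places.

-2.62

At P = 7.0, Q = 966; at P = 14.8, Q = 31.
ΔQ = -935, ΔP = 7.8. Midpoints: P̄ = 10.90, Q̄ = 498.5.
ε = (ΔQ/ΔP)(P̄/Q̄) = (-935/7.8)(10.90/498.5).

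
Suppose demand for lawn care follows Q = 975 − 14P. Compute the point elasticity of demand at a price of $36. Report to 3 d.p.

-1.070

At P = 36, Q = 471.
dQ/dP = −14.
ε = (dQ/dP)(P/Q) = (-14)(36/471).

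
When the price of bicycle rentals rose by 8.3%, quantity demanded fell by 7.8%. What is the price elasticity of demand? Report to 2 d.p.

-0.94

ε = %ΔQ / %ΔP = (-7.8)/(8.3) = -0.940.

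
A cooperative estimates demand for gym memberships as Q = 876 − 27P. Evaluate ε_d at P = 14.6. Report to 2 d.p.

-0.82

At P = 14.6, Q = 481.800.
dQ/dP = −27.
ε = (dQ/dP)(P/Q) = (-27)(14.6/481.800).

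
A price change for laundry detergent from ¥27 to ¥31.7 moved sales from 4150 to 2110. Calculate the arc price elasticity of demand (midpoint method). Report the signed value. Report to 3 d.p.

-4.070

ΔQ = 2110 − 4150 = -2040; ΔP = 31.7 − 27 = 4.7.
Midpoints: P̄ = 29.35, Q̄ = 3130.0.
ε = (ΔQ/ΔP)(P̄/Q̄) = (-2040/4.7)(29.35/3130.0).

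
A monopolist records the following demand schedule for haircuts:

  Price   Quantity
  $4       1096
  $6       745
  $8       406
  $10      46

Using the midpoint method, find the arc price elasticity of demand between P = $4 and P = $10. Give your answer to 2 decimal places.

At P = 4, Q = 1096; at P = 10, Q = 46.
ΔQ = -1050, ΔP = 6. Midpoints: P̄ = 7.00, Q̄ = 571.0.
ε = (ΔQ/ΔP)(P̄/Q̄) = (-1050/6)(7.00/571.0).

-2.15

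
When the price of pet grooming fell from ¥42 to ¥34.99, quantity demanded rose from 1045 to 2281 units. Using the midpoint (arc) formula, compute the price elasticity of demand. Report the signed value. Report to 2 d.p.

-4.08

ΔQ = 2281 − 1045 = 1236; ΔP = 34.99 − 42 = -7.01.
Midpoints: P̄ = 38.50, Q̄ = 1663.0.
ε = (ΔQ/ΔP)(P̄/Q̄) = (1236/-7.01)(38.50/1663.0).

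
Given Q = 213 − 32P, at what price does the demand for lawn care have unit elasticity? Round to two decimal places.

For linear demand Q = a − bP, ε = −bP/(a − bP). |ε| = 1 when bP = a − bP, i.e. P = a/(2b).
P = 213/(2·32) = 213/64 = 3.3281.

3.33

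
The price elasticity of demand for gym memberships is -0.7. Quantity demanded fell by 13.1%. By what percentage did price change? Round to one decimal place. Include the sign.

18.7%

%ΔP ≈ %ΔQ / ε = (-13.1%)/(-0.7) = 18.71%.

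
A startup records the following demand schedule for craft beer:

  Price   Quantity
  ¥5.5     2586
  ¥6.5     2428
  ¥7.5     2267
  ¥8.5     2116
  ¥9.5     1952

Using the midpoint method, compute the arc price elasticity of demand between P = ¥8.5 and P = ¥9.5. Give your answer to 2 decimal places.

-0.73

At P = 8.5, Q = 2116; at P = 9.5, Q = 1952.
ΔQ = -164, ΔP = 1.0. Midpoints: P̄ = 9.00, Q̄ = 2034.0.
ε = (ΔQ/ΔP)(P̄/Q̄) = (-164/1.0)(9.00/2034.0).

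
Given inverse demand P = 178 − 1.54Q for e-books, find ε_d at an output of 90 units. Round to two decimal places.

-0.28

At Q = 90, P = 178 − 1.54(90) = 39.40.
dP/dQ = −1.54, so dQ/dP = 1/(−1.54) = -0.649.
ε = (dQ/dP)(P/Q) = (-0.649)(39.40/90).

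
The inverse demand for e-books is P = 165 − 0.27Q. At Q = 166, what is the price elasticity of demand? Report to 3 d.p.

At Q = 166, P = 165 − 0.27(166) = 120.18.
dP/dQ = −0.27, so dQ/dP = 1/(−0.27) = -3.704.
ε = (dQ/dP)(P/Q) = (-3.704)(120.18/166).

-2.681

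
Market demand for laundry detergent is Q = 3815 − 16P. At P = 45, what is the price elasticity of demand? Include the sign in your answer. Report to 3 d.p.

-0.233

At P = 45, Q = 3095.
dQ/dP = −16.
ε = (dQ/dP)(P/Q) = (-16)(45/3095).
|ε| < 1, so demand is inelastic at this price.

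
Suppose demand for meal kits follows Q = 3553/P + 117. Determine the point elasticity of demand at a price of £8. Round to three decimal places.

At P = 8, Q = 561.125.
dQ/dP = −3553/P² = -55.516.
ε = (dQ/dP)(P/Q) = (-55.516)(8/561.125).

-0.791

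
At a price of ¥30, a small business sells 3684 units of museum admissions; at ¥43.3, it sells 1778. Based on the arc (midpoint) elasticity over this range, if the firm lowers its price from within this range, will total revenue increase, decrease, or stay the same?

Arc ε = (-1906/13.3)(36.65/2731.0) ≈ -1.923.
|ε| = 1.92 > 1, so demand is elastic. A price cut therefore raises total revenue.

increase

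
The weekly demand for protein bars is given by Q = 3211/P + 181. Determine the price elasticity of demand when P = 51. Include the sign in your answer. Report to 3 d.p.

At P = 51, Q = 243.961.
dQ/dP = −3211/P² = -1.235.
ε = (dQ/dP)(P/Q) = (-1.235)(51/243.961).

-0.258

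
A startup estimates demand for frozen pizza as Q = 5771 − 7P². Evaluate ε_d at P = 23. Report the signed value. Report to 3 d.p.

At P = 23, Q = 2068.
dQ/dP = −14P = -322.
ε = (dQ/dP)(P/Q) = (-322)(23/2068).

-3.581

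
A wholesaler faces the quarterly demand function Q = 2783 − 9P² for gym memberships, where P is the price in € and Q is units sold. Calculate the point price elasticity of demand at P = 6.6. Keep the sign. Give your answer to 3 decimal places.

-0.328

At P = 6.6, Q = 2390.960.
dQ/dP = −18P = -118.800.
ε = (dQ/dP)(P/Q) = (-118.800)(6.6/2390.960).
|ε| < 1, so demand is inelastic at this price.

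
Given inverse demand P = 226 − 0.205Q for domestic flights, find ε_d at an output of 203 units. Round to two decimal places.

-4.43

At Q = 203, P = 226 − 0.205(203) = 184.38.
dP/dQ = −0.205, so dQ/dP = 1/(−0.205) = -4.878.
ε = (dQ/dP)(P/Q) = (-4.878)(184.38/203).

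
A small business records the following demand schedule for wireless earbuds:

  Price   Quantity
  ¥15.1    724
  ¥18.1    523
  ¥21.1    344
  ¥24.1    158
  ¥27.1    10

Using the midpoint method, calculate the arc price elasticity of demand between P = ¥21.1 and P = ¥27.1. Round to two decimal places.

-7.58

At P = 21.1, Q = 344; at P = 27.1, Q = 10.
ΔQ = -334, ΔP = 6.0. Midpoints: P̄ = 24.10, Q̄ = 177.0.
ε = (ΔQ/ΔP)(P̄/Q̄) = (-334/6.0)(24.10/177.0).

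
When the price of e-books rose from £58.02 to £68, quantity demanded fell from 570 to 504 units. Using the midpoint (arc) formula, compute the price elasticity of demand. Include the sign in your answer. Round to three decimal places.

-0.776

ΔQ = 504 − 570 = -66; ΔP = 68 − 58.02 = 9.98.
Midpoints: P̄ = 63.01, Q̄ = 537.0.
ε = (ΔQ/ΔP)(P̄/Q̄) = (-66/9.98)(63.01/537.0).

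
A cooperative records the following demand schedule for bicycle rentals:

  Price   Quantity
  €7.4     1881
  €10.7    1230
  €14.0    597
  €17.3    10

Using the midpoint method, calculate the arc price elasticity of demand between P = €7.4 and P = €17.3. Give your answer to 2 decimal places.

At P = 7.4, Q = 1881; at P = 17.3, Q = 10.
ΔQ = -1871, ΔP = 9.9. Midpoints: P̄ = 12.35, Q̄ = 945.5.
ε = (ΔQ/ΔP)(P̄/Q̄) = (-1871/9.9)(12.35/945.5).

-2.47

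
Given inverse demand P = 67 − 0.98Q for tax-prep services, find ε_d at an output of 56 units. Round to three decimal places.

-0.221

At Q = 56, P = 67 − 0.98(56) = 12.12.
dP/dQ = −0.98, so dQ/dP = 1/(−0.98) = -1.020.
ε = (dQ/dP)(P/Q) = (-1.020)(12.12/56).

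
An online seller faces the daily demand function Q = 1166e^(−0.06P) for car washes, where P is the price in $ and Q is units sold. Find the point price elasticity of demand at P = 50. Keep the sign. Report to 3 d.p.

-3.000

At P = 50, Q = 58.052.
dQ/dP = −0.06·1166e^(−0.06P) = −0.06Q = -3.483.
ε = (dQ/dP)(P/Q) = (-3.483)(50/58.052).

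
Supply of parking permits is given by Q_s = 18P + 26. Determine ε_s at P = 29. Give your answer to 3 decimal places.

0.953

At P = 29, Q_s = 548.
dQ_s/dP = 18.
ε_s = (dQ_s/dP)(P/Q_s) = (18)(29/548).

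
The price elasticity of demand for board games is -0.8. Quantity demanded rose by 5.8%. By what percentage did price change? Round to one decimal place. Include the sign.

%ΔP ≈ %ΔQ / ε = (5.8%)/(-0.8) = -7.25%.

-7.3%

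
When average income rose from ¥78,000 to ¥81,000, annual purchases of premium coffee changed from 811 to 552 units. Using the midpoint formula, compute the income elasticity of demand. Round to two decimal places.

-10.07

ΔQ = -259, ΔI = 3000. Midpoints: Ī = 79,500, Q̄ = 681.5.
ε_I = (ΔQ/ΔI)(Ī/Q̄) = (-259/3000)(79500/681.5).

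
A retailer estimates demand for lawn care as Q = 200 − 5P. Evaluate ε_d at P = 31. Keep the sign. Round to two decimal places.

-3.44

At P = 31, Q = 45.
dQ/dP = −5.
ε = (dQ/dP)(P/Q) = (-5)(31/45).
|ε| > 1, so demand is elastic at this price.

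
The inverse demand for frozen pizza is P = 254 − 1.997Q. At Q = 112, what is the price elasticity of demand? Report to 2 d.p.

At Q = 112, P = 254 − 1.997(112) = 30.34.
dP/dQ = −1.997, so dQ/dP = 1/(−1.997) = -0.501.
ε = (dQ/dP)(P/Q) = (-0.501)(30.34/112).

-0.14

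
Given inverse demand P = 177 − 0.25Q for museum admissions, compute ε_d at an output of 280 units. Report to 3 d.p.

At Q = 280, P = 177 − 0.25(280) = 107.00.
dP/dQ = −0.25, so dQ/dP = 1/(−0.25) = -4.000.
ε = (dQ/dP)(P/Q) = (-4.000)(107.00/280).

-1.529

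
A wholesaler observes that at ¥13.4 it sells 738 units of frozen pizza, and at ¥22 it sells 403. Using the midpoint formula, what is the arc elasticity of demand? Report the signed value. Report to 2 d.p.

-1.21

ΔQ = 403 − 738 = -335; ΔP = 22 − 13.4 = 8.6.
Midpoints: P̄ = 17.70, Q̄ = 570.5.
ε = (ΔQ/ΔP)(P̄/Q̄) = (-335/8.6)(17.70/570.5).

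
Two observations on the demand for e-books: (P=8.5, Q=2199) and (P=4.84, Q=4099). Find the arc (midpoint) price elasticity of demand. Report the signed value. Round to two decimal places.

-1.10

ΔQ = 4099 − 2199 = 1900; ΔP = 4.84 − 8.5 = -3.66.
Midpoints: P̄ = 6.67, Q̄ = 3149.0.
ε = (ΔQ/ΔP)(P̄/Q̄) = (1900/-3.66)(6.67/3149.0).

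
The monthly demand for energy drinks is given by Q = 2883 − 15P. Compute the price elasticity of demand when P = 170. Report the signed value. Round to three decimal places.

At P = 170, Q = 333.
dQ/dP = −15.
ε = (dQ/dP)(P/Q) = (-15)(170/333).
|ε| > 1, so demand is elastic at this price.

-7.658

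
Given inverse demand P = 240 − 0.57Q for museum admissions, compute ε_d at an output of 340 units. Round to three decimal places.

At Q = 340, P = 240 − 0.57(340) = 46.20.
dP/dQ = −0.57, so dQ/dP = 1/(−0.57) = -1.754.
ε = (dQ/dP)(P/Q) = (-1.754)(46.20/340).

-0.238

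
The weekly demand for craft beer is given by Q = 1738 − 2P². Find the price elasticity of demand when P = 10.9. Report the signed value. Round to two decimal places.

-0.32

At P = 10.9, Q = 1500.380.
dQ/dP = −4P = -43.600.
ε = (dQ/dP)(P/Q) = (-43.600)(10.9/1500.380).
|ε| < 1, so demand is inelastic at this price.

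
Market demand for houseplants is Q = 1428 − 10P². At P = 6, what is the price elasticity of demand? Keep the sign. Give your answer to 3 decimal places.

At P = 6, Q = 1068.
dQ/dP = −20P = -120.
ε = (dQ/dP)(P/Q) = (-120)(6/1068).
|ε| < 1, so demand is inelastic at this price.

-0.674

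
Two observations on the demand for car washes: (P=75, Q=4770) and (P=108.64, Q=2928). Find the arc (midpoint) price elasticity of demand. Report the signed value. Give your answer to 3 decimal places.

-1.306

ΔQ = 2928 − 4770 = -1842; ΔP = 108.64 − 75 = 33.64.
Midpoints: P̄ = 91.82, Q̄ = 3849.0.
ε = (ΔQ/ΔP)(P̄/Q̄) = (-1842/33.64)(91.82/3849.0).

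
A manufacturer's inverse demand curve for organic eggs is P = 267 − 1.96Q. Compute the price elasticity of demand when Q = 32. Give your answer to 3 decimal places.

-3.257

At Q = 32, P = 267 − 1.96(32) = 204.28.
dP/dQ = −1.96, so dQ/dP = 1/(−1.96) = -0.510.
ε = (dQ/dP)(P/Q) = (-0.510)(204.28/32).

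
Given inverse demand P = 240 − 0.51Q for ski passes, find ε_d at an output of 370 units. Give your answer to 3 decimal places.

-0.272

At Q = 370, P = 240 − 0.51(370) = 51.30.
dP/dQ = −0.51, so dQ/dP = 1/(−0.51) = -1.961.
ε = (dQ/dP)(P/Q) = (-1.961)(51.30/370).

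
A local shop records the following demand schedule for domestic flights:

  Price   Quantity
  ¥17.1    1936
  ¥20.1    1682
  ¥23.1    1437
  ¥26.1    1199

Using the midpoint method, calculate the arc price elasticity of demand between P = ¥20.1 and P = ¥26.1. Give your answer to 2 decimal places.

At P = 20.1, Q = 1682; at P = 26.1, Q = 1199.
ΔQ = -483, ΔP = 6.0. Midpoints: P̄ = 23.10, Q̄ = 1440.5.
ε = (ΔQ/ΔP)(P̄/Q̄) = (-483/6.0)(23.10/1440.5).

-1.29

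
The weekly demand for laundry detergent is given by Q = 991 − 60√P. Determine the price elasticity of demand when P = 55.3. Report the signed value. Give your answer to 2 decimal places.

-0.41

At P = 55.3, Q = 544.816.
dQ/dP = −60/(2√P) = -4.034.
ε = (dQ/dP)(P/Q) = (-4.034)(55.3/544.816).
|ε| < 1, so demand is inelastic at this price.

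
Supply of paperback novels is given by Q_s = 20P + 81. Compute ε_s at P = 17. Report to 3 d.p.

At P = 17, Q_s = 421.
dQ_s/dP = 20.
ε_s = (dQ_s/dP)(P/Q_s) = (20)(17/421).

0.808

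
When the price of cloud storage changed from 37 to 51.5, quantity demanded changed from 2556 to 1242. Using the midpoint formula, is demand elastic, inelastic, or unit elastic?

elastic

Arc ε ≈ -2.112.
|ε| = 2.11 > 1.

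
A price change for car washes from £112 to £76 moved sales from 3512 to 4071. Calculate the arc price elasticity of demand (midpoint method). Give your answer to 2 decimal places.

-0.38

ΔQ = 4071 − 3512 = 559; ΔP = 76 − 112 = -36.
Midpoints: P̄ = 94.00, Q̄ = 3791.5.
ε = (ΔQ/ΔP)(P̄/Q̄) = (559/-36)(94.00/3791.5).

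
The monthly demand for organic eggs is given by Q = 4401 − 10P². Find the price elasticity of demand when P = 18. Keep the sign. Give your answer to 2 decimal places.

-5.58

At P = 18, Q = 1161.
dQ/dP = −20P = -360.
ε = (dQ/dP)(P/Q) = (-360)(18/1161).
|ε| > 1, so demand is elastic at this price.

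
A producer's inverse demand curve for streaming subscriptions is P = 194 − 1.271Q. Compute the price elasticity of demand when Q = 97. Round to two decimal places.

-0.57

At Q = 97, P = 194 − 1.271(97) = 70.71.
dP/dQ = −1.271, so dQ/dP = 1/(−1.271) = -0.787.
ε = (dQ/dP)(P/Q) = (-0.787)(70.71/97).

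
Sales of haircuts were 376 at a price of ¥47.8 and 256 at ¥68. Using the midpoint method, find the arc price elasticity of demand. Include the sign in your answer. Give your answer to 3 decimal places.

ΔQ = 256 − 376 = -120; ΔP = 68 − 47.8 = 20.2.
Midpoints: P̄ = 57.90, Q̄ = 316.0.
ε = (ΔQ/ΔP)(P̄/Q̄) = (-120/20.2)(57.90/316.0).

-1.088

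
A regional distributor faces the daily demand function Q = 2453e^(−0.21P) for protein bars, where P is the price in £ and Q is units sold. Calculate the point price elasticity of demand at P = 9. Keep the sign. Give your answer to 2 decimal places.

At P = 9, Q = 370.579.
dQ/dP = −0.21·2453e^(−0.21P) = −0.21Q = -77.822.
ε = (dQ/dP)(P/Q) = (-77.822)(9/370.579).

-1.89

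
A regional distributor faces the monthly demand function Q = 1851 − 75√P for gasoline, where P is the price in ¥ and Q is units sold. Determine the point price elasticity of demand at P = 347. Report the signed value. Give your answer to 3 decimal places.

-1.539

At P = 347, Q = 453.905.
dQ/dP = −75/(2√P) = -2.013.
ε = (dQ/dP)(P/Q) = (-2.013)(347/453.905).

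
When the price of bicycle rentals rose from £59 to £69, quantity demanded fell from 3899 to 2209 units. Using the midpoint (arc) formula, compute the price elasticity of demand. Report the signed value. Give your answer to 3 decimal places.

-3.542

ΔQ = 2209 − 3899 = -1690; ΔP = 69 − 59 = 10.
Midpoints: P̄ = 64.00, Q̄ = 3054.0.
ε = (ΔQ/ΔP)(P̄/Q̄) = (-1690/10)(64.00/3054.0).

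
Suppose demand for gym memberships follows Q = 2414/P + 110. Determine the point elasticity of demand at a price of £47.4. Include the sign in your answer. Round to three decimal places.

-0.316

At P = 47.4, Q = 160.928.
dQ/dP = −2414/P² = -1.074.
ε = (dQ/dP)(P/Q) = (-1.074)(47.4/160.928).
|ε| < 1, so demand is inelastic at this price.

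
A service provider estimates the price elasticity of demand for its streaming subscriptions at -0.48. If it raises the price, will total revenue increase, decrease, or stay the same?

increase

|ε| = 0.48 < 1, so demand is inelastic. A price rise therefore raises total revenue.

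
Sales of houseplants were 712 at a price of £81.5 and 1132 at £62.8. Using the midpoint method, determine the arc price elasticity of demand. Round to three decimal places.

ΔQ = 1132 − 712 = 420; ΔP = 62.8 − 81.5 = -18.7.
Midpoints: P̄ = 72.15, Q̄ = 922.0.
ε = (ΔQ/ΔP)(P̄/Q̄) = (420/-18.7)(72.15/922.0).

-1.758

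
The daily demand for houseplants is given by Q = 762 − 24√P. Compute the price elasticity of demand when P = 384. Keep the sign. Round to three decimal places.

At P = 384, Q = 291.698.
dQ/dP = −24/(2√P) = -0.612.
ε = (dQ/dP)(P/Q) = (-0.612)(384/291.698).

-0.806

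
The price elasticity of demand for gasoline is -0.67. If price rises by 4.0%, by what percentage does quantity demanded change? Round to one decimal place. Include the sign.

%ΔQ ≈ ε × %ΔP = (-0.67)(4.0%) = -2.68%.

-2.7%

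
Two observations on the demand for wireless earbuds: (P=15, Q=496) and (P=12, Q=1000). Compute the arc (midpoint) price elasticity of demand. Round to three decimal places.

ΔQ = 1000 − 496 = 504; ΔP = 12 − 15 = -3.
Midpoints: P̄ = 13.50, Q̄ = 748.0.
ε = (ΔQ/ΔP)(P̄/Q̄) = (504/-3)(13.50/748.0).

-3.032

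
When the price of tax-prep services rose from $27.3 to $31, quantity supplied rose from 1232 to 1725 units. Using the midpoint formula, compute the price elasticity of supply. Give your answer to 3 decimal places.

ΔQ = 1725 − 1232 = 493; ΔP = 31 − 27.3 = 3.7.
Midpoints: P̄ = 29.15, Q̄ = 1478.5.
ε_s = (ΔQ/ΔP)(P̄/Q̄) = (493/3.7)(29.15/1478.5).

2.627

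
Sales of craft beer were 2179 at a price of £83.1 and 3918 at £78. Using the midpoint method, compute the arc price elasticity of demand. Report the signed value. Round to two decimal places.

ΔQ = 3918 − 2179 = 1739; ΔP = 78 − 83.1 = -5.1.
Midpoints: P̄ = 80.55, Q̄ = 3048.5.
ε = (ΔQ/ΔP)(P̄/Q̄) = (1739/-5.1)(80.55/3048.5).

-9.01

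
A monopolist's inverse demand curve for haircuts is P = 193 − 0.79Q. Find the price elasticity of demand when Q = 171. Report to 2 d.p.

At Q = 171, P = 193 − 0.79(171) = 57.91.
dP/dQ = −0.79, so dQ/dP = 1/(−0.79) = -1.266.
ε = (dQ/dP)(P/Q) = (-1.266)(57.91/171).

-0.43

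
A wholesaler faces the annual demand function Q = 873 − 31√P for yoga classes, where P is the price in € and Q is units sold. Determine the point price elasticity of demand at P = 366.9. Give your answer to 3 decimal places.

At P = 366.9, Q = 279.206.
dQ/dP = −31/(2√P) = -0.809.
ε = (dQ/dP)(P/Q) = (-0.809)(366.9/279.206).

-1.063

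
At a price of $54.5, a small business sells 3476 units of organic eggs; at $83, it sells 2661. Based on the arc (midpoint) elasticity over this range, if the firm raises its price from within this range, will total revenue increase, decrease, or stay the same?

increase

Arc ε = (-815/28.5)(68.75/3068.5) ≈ -0.641.
|ε| = 0.64 < 1, so demand is inelastic. A price rise therefore raises total revenue.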